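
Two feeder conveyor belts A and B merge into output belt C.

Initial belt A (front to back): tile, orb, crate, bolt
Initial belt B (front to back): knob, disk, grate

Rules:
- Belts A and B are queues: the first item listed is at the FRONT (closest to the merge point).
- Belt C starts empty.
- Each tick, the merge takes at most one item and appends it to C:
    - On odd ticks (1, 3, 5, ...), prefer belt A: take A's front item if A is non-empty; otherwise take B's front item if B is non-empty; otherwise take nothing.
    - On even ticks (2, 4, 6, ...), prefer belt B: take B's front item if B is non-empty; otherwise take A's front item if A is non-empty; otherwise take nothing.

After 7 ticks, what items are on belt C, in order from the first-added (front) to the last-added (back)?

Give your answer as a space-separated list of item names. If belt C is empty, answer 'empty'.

Tick 1: prefer A, take tile from A; A=[orb,crate,bolt] B=[knob,disk,grate] C=[tile]
Tick 2: prefer B, take knob from B; A=[orb,crate,bolt] B=[disk,grate] C=[tile,knob]
Tick 3: prefer A, take orb from A; A=[crate,bolt] B=[disk,grate] C=[tile,knob,orb]
Tick 4: prefer B, take disk from B; A=[crate,bolt] B=[grate] C=[tile,knob,orb,disk]
Tick 5: prefer A, take crate from A; A=[bolt] B=[grate] C=[tile,knob,orb,disk,crate]
Tick 6: prefer B, take grate from B; A=[bolt] B=[-] C=[tile,knob,orb,disk,crate,grate]
Tick 7: prefer A, take bolt from A; A=[-] B=[-] C=[tile,knob,orb,disk,crate,grate,bolt]

Answer: tile knob orb disk crate grate bolt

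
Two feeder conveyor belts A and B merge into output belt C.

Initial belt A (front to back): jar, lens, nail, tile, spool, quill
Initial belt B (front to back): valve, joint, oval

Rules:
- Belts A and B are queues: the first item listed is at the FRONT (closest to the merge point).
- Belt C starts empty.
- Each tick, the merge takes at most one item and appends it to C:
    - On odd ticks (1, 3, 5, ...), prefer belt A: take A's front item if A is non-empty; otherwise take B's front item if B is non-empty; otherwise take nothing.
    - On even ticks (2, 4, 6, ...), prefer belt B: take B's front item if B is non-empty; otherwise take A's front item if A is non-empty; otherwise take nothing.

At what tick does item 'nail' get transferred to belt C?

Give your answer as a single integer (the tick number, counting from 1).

Answer: 5

Derivation:
Tick 1: prefer A, take jar from A; A=[lens,nail,tile,spool,quill] B=[valve,joint,oval] C=[jar]
Tick 2: prefer B, take valve from B; A=[lens,nail,tile,spool,quill] B=[joint,oval] C=[jar,valve]
Tick 3: prefer A, take lens from A; A=[nail,tile,spool,quill] B=[joint,oval] C=[jar,valve,lens]
Tick 4: prefer B, take joint from B; A=[nail,tile,spool,quill] B=[oval] C=[jar,valve,lens,joint]
Tick 5: prefer A, take nail from A; A=[tile,spool,quill] B=[oval] C=[jar,valve,lens,joint,nail]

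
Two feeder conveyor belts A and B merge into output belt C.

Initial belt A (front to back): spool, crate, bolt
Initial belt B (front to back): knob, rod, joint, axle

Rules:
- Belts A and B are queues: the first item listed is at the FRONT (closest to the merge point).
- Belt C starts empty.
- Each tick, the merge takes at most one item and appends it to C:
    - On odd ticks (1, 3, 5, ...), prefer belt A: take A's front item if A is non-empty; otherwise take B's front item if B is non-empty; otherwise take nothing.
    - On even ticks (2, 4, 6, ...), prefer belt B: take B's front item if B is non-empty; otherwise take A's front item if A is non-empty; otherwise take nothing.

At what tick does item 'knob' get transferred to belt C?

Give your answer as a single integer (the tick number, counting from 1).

Tick 1: prefer A, take spool from A; A=[crate,bolt] B=[knob,rod,joint,axle] C=[spool]
Tick 2: prefer B, take knob from B; A=[crate,bolt] B=[rod,joint,axle] C=[spool,knob]

Answer: 2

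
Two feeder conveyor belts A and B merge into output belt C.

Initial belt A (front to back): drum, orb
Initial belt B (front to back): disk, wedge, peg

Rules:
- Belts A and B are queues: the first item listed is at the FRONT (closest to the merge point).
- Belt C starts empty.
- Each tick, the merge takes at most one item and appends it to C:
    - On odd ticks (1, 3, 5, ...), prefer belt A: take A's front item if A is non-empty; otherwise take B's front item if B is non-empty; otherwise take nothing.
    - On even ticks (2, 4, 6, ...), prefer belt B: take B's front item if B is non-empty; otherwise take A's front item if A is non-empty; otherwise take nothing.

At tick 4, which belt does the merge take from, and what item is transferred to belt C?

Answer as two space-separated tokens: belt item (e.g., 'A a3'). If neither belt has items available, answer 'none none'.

Tick 1: prefer A, take drum from A; A=[orb] B=[disk,wedge,peg] C=[drum]
Tick 2: prefer B, take disk from B; A=[orb] B=[wedge,peg] C=[drum,disk]
Tick 3: prefer A, take orb from A; A=[-] B=[wedge,peg] C=[drum,disk,orb]
Tick 4: prefer B, take wedge from B; A=[-] B=[peg] C=[drum,disk,orb,wedge]

Answer: B wedge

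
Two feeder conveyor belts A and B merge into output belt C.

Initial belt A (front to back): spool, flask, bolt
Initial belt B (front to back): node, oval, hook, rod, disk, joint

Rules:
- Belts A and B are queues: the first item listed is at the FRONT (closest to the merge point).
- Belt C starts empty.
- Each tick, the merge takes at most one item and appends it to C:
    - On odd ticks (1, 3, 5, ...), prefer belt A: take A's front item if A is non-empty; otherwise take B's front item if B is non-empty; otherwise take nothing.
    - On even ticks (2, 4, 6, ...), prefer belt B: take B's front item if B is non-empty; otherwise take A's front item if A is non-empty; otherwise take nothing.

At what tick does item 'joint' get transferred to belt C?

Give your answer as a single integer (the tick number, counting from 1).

Answer: 9

Derivation:
Tick 1: prefer A, take spool from A; A=[flask,bolt] B=[node,oval,hook,rod,disk,joint] C=[spool]
Tick 2: prefer B, take node from B; A=[flask,bolt] B=[oval,hook,rod,disk,joint] C=[spool,node]
Tick 3: prefer A, take flask from A; A=[bolt] B=[oval,hook,rod,disk,joint] C=[spool,node,flask]
Tick 4: prefer B, take oval from B; A=[bolt] B=[hook,rod,disk,joint] C=[spool,node,flask,oval]
Tick 5: prefer A, take bolt from A; A=[-] B=[hook,rod,disk,joint] C=[spool,node,flask,oval,bolt]
Tick 6: prefer B, take hook from B; A=[-] B=[rod,disk,joint] C=[spool,node,flask,oval,bolt,hook]
Tick 7: prefer A, take rod from B; A=[-] B=[disk,joint] C=[spool,node,flask,oval,bolt,hook,rod]
Tick 8: prefer B, take disk from B; A=[-] B=[joint] C=[spool,node,flask,oval,bolt,hook,rod,disk]
Tick 9: prefer A, take joint from B; A=[-] B=[-] C=[spool,node,flask,oval,bolt,hook,rod,disk,joint]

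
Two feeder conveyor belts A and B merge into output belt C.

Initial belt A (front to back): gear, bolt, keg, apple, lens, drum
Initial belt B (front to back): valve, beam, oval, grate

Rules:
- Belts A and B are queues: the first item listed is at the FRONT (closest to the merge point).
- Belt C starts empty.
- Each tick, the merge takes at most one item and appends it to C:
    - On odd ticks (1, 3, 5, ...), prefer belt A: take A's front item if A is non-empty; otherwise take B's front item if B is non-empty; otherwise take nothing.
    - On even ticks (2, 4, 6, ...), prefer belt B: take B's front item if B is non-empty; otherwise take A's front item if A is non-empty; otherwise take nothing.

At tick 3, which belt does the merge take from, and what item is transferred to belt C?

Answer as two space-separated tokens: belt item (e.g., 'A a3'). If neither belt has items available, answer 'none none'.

Tick 1: prefer A, take gear from A; A=[bolt,keg,apple,lens,drum] B=[valve,beam,oval,grate] C=[gear]
Tick 2: prefer B, take valve from B; A=[bolt,keg,apple,lens,drum] B=[beam,oval,grate] C=[gear,valve]
Tick 3: prefer A, take bolt from A; A=[keg,apple,lens,drum] B=[beam,oval,grate] C=[gear,valve,bolt]

Answer: A bolt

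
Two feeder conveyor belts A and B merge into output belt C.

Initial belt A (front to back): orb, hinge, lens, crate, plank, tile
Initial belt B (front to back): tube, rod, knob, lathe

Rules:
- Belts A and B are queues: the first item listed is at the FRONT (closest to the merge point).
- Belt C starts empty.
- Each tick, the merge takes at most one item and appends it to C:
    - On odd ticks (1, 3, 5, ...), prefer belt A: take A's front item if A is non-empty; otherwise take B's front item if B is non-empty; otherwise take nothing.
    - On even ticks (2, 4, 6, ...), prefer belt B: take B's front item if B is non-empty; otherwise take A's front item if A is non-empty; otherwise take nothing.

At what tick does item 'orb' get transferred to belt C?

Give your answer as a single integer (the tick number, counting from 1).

Tick 1: prefer A, take orb from A; A=[hinge,lens,crate,plank,tile] B=[tube,rod,knob,lathe] C=[orb]

Answer: 1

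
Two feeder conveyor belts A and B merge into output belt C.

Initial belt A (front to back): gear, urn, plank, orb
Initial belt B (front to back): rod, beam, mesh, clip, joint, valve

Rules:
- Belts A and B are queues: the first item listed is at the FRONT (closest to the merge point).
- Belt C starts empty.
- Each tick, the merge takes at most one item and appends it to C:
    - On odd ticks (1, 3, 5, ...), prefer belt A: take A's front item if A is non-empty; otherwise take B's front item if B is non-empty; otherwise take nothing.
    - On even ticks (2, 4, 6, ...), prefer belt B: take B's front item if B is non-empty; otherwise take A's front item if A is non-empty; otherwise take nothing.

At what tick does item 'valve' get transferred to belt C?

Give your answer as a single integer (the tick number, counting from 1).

Tick 1: prefer A, take gear from A; A=[urn,plank,orb] B=[rod,beam,mesh,clip,joint,valve] C=[gear]
Tick 2: prefer B, take rod from B; A=[urn,plank,orb] B=[beam,mesh,clip,joint,valve] C=[gear,rod]
Tick 3: prefer A, take urn from A; A=[plank,orb] B=[beam,mesh,clip,joint,valve] C=[gear,rod,urn]
Tick 4: prefer B, take beam from B; A=[plank,orb] B=[mesh,clip,joint,valve] C=[gear,rod,urn,beam]
Tick 5: prefer A, take plank from A; A=[orb] B=[mesh,clip,joint,valve] C=[gear,rod,urn,beam,plank]
Tick 6: prefer B, take mesh from B; A=[orb] B=[clip,joint,valve] C=[gear,rod,urn,beam,plank,mesh]
Tick 7: prefer A, take orb from A; A=[-] B=[clip,joint,valve] C=[gear,rod,urn,beam,plank,mesh,orb]
Tick 8: prefer B, take clip from B; A=[-] B=[joint,valve] C=[gear,rod,urn,beam,plank,mesh,orb,clip]
Tick 9: prefer A, take joint from B; A=[-] B=[valve] C=[gear,rod,urn,beam,plank,mesh,orb,clip,joint]
Tick 10: prefer B, take valve from B; A=[-] B=[-] C=[gear,rod,urn,beam,plank,mesh,orb,clip,joint,valve]

Answer: 10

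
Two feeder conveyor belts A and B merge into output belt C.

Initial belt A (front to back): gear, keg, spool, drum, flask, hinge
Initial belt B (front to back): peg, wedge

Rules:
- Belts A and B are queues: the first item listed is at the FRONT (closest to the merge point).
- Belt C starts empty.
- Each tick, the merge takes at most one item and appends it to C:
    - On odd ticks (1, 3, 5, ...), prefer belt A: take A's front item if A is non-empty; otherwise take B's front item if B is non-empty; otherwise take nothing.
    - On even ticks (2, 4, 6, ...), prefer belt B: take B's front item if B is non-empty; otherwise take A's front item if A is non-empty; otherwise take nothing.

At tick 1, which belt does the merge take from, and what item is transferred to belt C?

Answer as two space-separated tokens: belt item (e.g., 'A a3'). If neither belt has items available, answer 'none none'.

Tick 1: prefer A, take gear from A; A=[keg,spool,drum,flask,hinge] B=[peg,wedge] C=[gear]

Answer: A gear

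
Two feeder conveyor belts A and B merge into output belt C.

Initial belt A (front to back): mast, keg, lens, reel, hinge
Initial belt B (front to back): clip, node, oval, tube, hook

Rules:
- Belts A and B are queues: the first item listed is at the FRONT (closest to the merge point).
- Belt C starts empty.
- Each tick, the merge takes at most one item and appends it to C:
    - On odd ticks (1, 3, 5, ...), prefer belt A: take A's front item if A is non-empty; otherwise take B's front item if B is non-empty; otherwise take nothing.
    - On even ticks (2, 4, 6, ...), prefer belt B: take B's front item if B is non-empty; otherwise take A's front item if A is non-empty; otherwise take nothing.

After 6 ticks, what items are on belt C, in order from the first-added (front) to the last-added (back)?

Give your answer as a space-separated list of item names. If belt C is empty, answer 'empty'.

Tick 1: prefer A, take mast from A; A=[keg,lens,reel,hinge] B=[clip,node,oval,tube,hook] C=[mast]
Tick 2: prefer B, take clip from B; A=[keg,lens,reel,hinge] B=[node,oval,tube,hook] C=[mast,clip]
Tick 3: prefer A, take keg from A; A=[lens,reel,hinge] B=[node,oval,tube,hook] C=[mast,clip,keg]
Tick 4: prefer B, take node from B; A=[lens,reel,hinge] B=[oval,tube,hook] C=[mast,clip,keg,node]
Tick 5: prefer A, take lens from A; A=[reel,hinge] B=[oval,tube,hook] C=[mast,clip,keg,node,lens]
Tick 6: prefer B, take oval from B; A=[reel,hinge] B=[tube,hook] C=[mast,clip,keg,node,lens,oval]

Answer: mast clip keg node lens oval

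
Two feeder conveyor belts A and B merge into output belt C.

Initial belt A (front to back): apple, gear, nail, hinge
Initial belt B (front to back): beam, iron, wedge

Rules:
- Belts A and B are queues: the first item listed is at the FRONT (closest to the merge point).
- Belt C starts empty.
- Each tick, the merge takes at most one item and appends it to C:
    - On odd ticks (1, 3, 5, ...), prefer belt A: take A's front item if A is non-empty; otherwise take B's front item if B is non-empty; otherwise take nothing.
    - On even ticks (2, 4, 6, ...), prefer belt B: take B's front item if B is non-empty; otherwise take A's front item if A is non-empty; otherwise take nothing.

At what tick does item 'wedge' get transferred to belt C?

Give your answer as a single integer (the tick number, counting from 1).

Answer: 6

Derivation:
Tick 1: prefer A, take apple from A; A=[gear,nail,hinge] B=[beam,iron,wedge] C=[apple]
Tick 2: prefer B, take beam from B; A=[gear,nail,hinge] B=[iron,wedge] C=[apple,beam]
Tick 3: prefer A, take gear from A; A=[nail,hinge] B=[iron,wedge] C=[apple,beam,gear]
Tick 4: prefer B, take iron from B; A=[nail,hinge] B=[wedge] C=[apple,beam,gear,iron]
Tick 5: prefer A, take nail from A; A=[hinge] B=[wedge] C=[apple,beam,gear,iron,nail]
Tick 6: prefer B, take wedge from B; A=[hinge] B=[-] C=[apple,beam,gear,iron,nail,wedge]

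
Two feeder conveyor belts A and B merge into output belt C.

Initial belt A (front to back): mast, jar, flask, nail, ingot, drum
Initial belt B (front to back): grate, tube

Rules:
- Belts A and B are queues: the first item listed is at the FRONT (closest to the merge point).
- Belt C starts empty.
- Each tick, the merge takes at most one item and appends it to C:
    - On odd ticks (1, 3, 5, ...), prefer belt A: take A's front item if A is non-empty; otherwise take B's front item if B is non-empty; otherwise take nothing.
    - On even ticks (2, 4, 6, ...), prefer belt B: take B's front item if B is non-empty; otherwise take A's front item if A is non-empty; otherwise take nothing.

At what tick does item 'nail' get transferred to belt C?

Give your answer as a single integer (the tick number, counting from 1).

Answer: 6

Derivation:
Tick 1: prefer A, take mast from A; A=[jar,flask,nail,ingot,drum] B=[grate,tube] C=[mast]
Tick 2: prefer B, take grate from B; A=[jar,flask,nail,ingot,drum] B=[tube] C=[mast,grate]
Tick 3: prefer A, take jar from A; A=[flask,nail,ingot,drum] B=[tube] C=[mast,grate,jar]
Tick 4: prefer B, take tube from B; A=[flask,nail,ingot,drum] B=[-] C=[mast,grate,jar,tube]
Tick 5: prefer A, take flask from A; A=[nail,ingot,drum] B=[-] C=[mast,grate,jar,tube,flask]
Tick 6: prefer B, take nail from A; A=[ingot,drum] B=[-] C=[mast,grate,jar,tube,flask,nail]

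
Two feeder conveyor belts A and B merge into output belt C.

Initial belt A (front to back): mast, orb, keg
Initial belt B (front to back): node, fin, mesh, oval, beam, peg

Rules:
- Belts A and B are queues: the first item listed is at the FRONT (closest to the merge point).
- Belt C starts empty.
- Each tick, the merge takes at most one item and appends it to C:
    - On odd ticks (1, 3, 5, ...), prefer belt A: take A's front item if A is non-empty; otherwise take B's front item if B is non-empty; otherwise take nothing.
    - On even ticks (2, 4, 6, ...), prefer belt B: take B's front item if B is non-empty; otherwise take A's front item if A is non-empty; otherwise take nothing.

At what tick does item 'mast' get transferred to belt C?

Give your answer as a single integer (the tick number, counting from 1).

Answer: 1

Derivation:
Tick 1: prefer A, take mast from A; A=[orb,keg] B=[node,fin,mesh,oval,beam,peg] C=[mast]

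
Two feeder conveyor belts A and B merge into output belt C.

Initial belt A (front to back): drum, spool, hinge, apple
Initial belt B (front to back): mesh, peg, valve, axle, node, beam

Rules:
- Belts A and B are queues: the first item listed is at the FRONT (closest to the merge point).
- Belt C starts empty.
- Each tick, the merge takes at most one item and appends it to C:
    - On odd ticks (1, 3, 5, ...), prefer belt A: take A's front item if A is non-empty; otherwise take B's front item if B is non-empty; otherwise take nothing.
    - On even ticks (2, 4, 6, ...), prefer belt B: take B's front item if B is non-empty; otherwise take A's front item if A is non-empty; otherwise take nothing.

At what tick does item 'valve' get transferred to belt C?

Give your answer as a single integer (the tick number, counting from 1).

Answer: 6

Derivation:
Tick 1: prefer A, take drum from A; A=[spool,hinge,apple] B=[mesh,peg,valve,axle,node,beam] C=[drum]
Tick 2: prefer B, take mesh from B; A=[spool,hinge,apple] B=[peg,valve,axle,node,beam] C=[drum,mesh]
Tick 3: prefer A, take spool from A; A=[hinge,apple] B=[peg,valve,axle,node,beam] C=[drum,mesh,spool]
Tick 4: prefer B, take peg from B; A=[hinge,apple] B=[valve,axle,node,beam] C=[drum,mesh,spool,peg]
Tick 5: prefer A, take hinge from A; A=[apple] B=[valve,axle,node,beam] C=[drum,mesh,spool,peg,hinge]
Tick 6: prefer B, take valve from B; A=[apple] B=[axle,node,beam] C=[drum,mesh,spool,peg,hinge,valve]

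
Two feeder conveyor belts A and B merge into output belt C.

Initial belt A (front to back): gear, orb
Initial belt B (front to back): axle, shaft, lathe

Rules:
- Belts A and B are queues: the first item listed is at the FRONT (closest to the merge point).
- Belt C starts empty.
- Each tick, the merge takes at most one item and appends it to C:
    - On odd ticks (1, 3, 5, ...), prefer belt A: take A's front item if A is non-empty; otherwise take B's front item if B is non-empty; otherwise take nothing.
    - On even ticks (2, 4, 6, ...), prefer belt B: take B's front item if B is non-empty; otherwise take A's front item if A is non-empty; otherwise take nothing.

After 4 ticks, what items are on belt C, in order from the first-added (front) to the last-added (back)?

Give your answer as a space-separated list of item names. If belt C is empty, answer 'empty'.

Answer: gear axle orb shaft

Derivation:
Tick 1: prefer A, take gear from A; A=[orb] B=[axle,shaft,lathe] C=[gear]
Tick 2: prefer B, take axle from B; A=[orb] B=[shaft,lathe] C=[gear,axle]
Tick 3: prefer A, take orb from A; A=[-] B=[shaft,lathe] C=[gear,axle,orb]
Tick 4: prefer B, take shaft from B; A=[-] B=[lathe] C=[gear,axle,orb,shaft]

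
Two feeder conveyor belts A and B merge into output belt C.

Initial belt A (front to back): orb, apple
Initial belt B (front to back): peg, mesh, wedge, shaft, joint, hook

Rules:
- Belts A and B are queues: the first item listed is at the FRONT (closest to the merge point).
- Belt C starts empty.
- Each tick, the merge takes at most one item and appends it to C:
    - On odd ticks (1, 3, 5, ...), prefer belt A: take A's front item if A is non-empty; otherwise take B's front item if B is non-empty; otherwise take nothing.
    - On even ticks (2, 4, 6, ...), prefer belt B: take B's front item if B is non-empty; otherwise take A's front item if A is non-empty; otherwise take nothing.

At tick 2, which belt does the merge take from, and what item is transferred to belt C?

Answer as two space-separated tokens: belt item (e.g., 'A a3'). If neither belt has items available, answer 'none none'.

Answer: B peg

Derivation:
Tick 1: prefer A, take orb from A; A=[apple] B=[peg,mesh,wedge,shaft,joint,hook] C=[orb]
Tick 2: prefer B, take peg from B; A=[apple] B=[mesh,wedge,shaft,joint,hook] C=[orb,peg]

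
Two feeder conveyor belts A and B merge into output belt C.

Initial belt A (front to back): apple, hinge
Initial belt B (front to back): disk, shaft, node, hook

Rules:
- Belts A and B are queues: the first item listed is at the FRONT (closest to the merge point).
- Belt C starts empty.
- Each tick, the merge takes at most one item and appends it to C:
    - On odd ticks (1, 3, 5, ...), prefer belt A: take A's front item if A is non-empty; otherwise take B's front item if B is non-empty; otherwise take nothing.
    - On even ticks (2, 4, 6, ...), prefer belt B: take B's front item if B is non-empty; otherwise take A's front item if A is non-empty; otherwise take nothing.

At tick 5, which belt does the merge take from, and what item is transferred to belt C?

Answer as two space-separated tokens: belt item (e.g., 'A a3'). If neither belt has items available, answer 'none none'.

Answer: B node

Derivation:
Tick 1: prefer A, take apple from A; A=[hinge] B=[disk,shaft,node,hook] C=[apple]
Tick 2: prefer B, take disk from B; A=[hinge] B=[shaft,node,hook] C=[apple,disk]
Tick 3: prefer A, take hinge from A; A=[-] B=[shaft,node,hook] C=[apple,disk,hinge]
Tick 4: prefer B, take shaft from B; A=[-] B=[node,hook] C=[apple,disk,hinge,shaft]
Tick 5: prefer A, take node from B; A=[-] B=[hook] C=[apple,disk,hinge,shaft,node]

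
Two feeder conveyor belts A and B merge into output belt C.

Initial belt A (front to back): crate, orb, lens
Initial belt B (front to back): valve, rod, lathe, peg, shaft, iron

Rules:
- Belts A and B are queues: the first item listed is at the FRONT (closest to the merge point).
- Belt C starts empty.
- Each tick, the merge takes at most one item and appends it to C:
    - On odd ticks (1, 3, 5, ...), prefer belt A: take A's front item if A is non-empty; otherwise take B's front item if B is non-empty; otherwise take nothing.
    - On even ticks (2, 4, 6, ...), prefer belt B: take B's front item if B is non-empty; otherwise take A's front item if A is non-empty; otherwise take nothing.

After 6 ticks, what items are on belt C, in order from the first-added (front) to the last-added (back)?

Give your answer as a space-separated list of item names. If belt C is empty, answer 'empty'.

Tick 1: prefer A, take crate from A; A=[orb,lens] B=[valve,rod,lathe,peg,shaft,iron] C=[crate]
Tick 2: prefer B, take valve from B; A=[orb,lens] B=[rod,lathe,peg,shaft,iron] C=[crate,valve]
Tick 3: prefer A, take orb from A; A=[lens] B=[rod,lathe,peg,shaft,iron] C=[crate,valve,orb]
Tick 4: prefer B, take rod from B; A=[lens] B=[lathe,peg,shaft,iron] C=[crate,valve,orb,rod]
Tick 5: prefer A, take lens from A; A=[-] B=[lathe,peg,shaft,iron] C=[crate,valve,orb,rod,lens]
Tick 6: prefer B, take lathe from B; A=[-] B=[peg,shaft,iron] C=[crate,valve,orb,rod,lens,lathe]

Answer: crate valve orb rod lens lathe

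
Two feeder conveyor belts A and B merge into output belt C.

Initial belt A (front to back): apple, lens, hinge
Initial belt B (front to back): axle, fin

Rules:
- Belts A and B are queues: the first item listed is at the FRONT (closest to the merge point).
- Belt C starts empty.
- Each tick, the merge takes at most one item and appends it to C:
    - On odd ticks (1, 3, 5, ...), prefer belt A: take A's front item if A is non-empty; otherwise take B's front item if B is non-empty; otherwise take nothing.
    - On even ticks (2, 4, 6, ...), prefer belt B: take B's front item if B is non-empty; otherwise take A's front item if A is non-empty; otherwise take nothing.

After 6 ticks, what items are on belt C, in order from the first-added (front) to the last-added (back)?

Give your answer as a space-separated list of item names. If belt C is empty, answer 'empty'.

Tick 1: prefer A, take apple from A; A=[lens,hinge] B=[axle,fin] C=[apple]
Tick 2: prefer B, take axle from B; A=[lens,hinge] B=[fin] C=[apple,axle]
Tick 3: prefer A, take lens from A; A=[hinge] B=[fin] C=[apple,axle,lens]
Tick 4: prefer B, take fin from B; A=[hinge] B=[-] C=[apple,axle,lens,fin]
Tick 5: prefer A, take hinge from A; A=[-] B=[-] C=[apple,axle,lens,fin,hinge]
Tick 6: prefer B, both empty, nothing taken; A=[-] B=[-] C=[apple,axle,lens,fin,hinge]

Answer: apple axle lens fin hinge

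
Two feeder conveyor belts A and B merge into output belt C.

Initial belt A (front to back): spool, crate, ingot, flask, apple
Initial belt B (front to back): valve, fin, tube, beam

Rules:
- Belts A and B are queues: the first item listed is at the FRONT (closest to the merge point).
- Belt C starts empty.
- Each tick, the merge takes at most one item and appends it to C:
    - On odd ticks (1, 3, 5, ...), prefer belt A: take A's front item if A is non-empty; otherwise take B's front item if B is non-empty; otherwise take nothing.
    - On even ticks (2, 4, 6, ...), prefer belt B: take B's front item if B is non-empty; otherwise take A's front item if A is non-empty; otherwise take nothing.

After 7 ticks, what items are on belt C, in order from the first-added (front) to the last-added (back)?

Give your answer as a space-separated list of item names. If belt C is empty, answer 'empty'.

Tick 1: prefer A, take spool from A; A=[crate,ingot,flask,apple] B=[valve,fin,tube,beam] C=[spool]
Tick 2: prefer B, take valve from B; A=[crate,ingot,flask,apple] B=[fin,tube,beam] C=[spool,valve]
Tick 3: prefer A, take crate from A; A=[ingot,flask,apple] B=[fin,tube,beam] C=[spool,valve,crate]
Tick 4: prefer B, take fin from B; A=[ingot,flask,apple] B=[tube,beam] C=[spool,valve,crate,fin]
Tick 5: prefer A, take ingot from A; A=[flask,apple] B=[tube,beam] C=[spool,valve,crate,fin,ingot]
Tick 6: prefer B, take tube from B; A=[flask,apple] B=[beam] C=[spool,valve,crate,fin,ingot,tube]
Tick 7: prefer A, take flask from A; A=[apple] B=[beam] C=[spool,valve,crate,fin,ingot,tube,flask]

Answer: spool valve crate fin ingot tube flask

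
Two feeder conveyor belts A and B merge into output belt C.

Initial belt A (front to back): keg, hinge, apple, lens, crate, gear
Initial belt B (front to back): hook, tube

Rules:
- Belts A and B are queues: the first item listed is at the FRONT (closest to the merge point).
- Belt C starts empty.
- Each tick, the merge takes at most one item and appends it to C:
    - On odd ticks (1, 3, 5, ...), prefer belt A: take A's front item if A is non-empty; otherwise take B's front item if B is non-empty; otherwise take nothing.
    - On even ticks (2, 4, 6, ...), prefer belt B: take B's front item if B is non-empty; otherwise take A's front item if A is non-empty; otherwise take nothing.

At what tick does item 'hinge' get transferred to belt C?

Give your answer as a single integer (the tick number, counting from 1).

Tick 1: prefer A, take keg from A; A=[hinge,apple,lens,crate,gear] B=[hook,tube] C=[keg]
Tick 2: prefer B, take hook from B; A=[hinge,apple,lens,crate,gear] B=[tube] C=[keg,hook]
Tick 3: prefer A, take hinge from A; A=[apple,lens,crate,gear] B=[tube] C=[keg,hook,hinge]

Answer: 3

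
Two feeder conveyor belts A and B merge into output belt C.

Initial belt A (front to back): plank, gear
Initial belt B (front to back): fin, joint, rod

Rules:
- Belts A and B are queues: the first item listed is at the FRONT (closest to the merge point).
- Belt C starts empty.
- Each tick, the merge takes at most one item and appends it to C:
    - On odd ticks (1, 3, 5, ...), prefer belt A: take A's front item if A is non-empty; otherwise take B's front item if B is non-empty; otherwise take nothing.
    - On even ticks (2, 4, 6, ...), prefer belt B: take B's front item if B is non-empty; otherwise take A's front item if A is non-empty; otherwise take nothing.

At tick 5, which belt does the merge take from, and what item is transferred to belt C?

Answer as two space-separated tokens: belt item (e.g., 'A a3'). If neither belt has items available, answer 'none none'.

Tick 1: prefer A, take plank from A; A=[gear] B=[fin,joint,rod] C=[plank]
Tick 2: prefer B, take fin from B; A=[gear] B=[joint,rod] C=[plank,fin]
Tick 3: prefer A, take gear from A; A=[-] B=[joint,rod] C=[plank,fin,gear]
Tick 4: prefer B, take joint from B; A=[-] B=[rod] C=[plank,fin,gear,joint]
Tick 5: prefer A, take rod from B; A=[-] B=[-] C=[plank,fin,gear,joint,rod]

Answer: B rod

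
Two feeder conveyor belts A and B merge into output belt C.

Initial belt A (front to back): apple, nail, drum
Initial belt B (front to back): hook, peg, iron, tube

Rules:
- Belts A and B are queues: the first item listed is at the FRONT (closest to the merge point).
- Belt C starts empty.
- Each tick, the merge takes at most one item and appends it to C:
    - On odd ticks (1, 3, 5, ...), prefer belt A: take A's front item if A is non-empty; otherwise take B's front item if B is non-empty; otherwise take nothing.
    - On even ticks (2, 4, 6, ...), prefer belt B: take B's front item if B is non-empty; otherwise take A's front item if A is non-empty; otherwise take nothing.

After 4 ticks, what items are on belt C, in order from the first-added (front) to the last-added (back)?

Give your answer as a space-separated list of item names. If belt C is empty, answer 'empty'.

Tick 1: prefer A, take apple from A; A=[nail,drum] B=[hook,peg,iron,tube] C=[apple]
Tick 2: prefer B, take hook from B; A=[nail,drum] B=[peg,iron,tube] C=[apple,hook]
Tick 3: prefer A, take nail from A; A=[drum] B=[peg,iron,tube] C=[apple,hook,nail]
Tick 4: prefer B, take peg from B; A=[drum] B=[iron,tube] C=[apple,hook,nail,peg]

Answer: apple hook nail peg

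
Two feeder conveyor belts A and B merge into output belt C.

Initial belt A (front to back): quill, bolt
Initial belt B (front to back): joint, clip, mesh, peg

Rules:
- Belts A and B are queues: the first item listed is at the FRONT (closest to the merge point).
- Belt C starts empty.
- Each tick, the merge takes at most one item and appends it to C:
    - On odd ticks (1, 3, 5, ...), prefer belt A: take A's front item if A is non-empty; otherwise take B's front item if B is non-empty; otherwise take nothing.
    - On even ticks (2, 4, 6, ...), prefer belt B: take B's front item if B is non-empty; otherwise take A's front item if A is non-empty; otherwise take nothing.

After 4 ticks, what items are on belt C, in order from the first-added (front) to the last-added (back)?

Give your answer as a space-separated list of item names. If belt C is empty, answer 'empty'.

Tick 1: prefer A, take quill from A; A=[bolt] B=[joint,clip,mesh,peg] C=[quill]
Tick 2: prefer B, take joint from B; A=[bolt] B=[clip,mesh,peg] C=[quill,joint]
Tick 3: prefer A, take bolt from A; A=[-] B=[clip,mesh,peg] C=[quill,joint,bolt]
Tick 4: prefer B, take clip from B; A=[-] B=[mesh,peg] C=[quill,joint,bolt,clip]

Answer: quill joint bolt clip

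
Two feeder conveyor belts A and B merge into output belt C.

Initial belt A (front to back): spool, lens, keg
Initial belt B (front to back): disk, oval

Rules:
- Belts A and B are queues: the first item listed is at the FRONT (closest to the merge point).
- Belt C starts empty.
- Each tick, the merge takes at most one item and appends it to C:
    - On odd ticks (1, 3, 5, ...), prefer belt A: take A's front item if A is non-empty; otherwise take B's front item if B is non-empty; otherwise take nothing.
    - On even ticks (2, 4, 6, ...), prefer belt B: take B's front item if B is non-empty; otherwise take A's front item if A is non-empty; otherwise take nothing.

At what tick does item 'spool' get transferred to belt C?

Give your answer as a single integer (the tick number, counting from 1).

Tick 1: prefer A, take spool from A; A=[lens,keg] B=[disk,oval] C=[spool]

Answer: 1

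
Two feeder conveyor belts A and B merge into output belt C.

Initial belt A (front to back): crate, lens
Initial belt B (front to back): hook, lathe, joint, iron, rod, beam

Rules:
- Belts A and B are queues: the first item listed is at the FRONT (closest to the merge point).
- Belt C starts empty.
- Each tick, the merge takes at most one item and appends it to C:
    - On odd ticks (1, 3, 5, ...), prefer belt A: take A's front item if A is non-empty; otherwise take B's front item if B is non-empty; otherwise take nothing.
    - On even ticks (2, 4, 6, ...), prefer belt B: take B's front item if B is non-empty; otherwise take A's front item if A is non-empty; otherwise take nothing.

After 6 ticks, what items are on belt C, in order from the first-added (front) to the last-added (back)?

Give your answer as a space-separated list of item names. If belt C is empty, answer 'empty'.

Answer: crate hook lens lathe joint iron

Derivation:
Tick 1: prefer A, take crate from A; A=[lens] B=[hook,lathe,joint,iron,rod,beam] C=[crate]
Tick 2: prefer B, take hook from B; A=[lens] B=[lathe,joint,iron,rod,beam] C=[crate,hook]
Tick 3: prefer A, take lens from A; A=[-] B=[lathe,joint,iron,rod,beam] C=[crate,hook,lens]
Tick 4: prefer B, take lathe from B; A=[-] B=[joint,iron,rod,beam] C=[crate,hook,lens,lathe]
Tick 5: prefer A, take joint from B; A=[-] B=[iron,rod,beam] C=[crate,hook,lens,lathe,joint]
Tick 6: prefer B, take iron from B; A=[-] B=[rod,beam] C=[crate,hook,lens,lathe,joint,iron]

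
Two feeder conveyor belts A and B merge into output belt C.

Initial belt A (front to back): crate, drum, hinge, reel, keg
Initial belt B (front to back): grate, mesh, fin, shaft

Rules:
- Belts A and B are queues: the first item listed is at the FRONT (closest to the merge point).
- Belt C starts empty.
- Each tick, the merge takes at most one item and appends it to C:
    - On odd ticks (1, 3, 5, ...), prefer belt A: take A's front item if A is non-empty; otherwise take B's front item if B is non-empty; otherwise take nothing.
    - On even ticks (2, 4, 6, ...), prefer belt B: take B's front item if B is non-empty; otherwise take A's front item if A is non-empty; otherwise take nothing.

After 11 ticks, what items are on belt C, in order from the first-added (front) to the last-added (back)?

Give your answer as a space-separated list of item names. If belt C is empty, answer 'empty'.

Answer: crate grate drum mesh hinge fin reel shaft keg

Derivation:
Tick 1: prefer A, take crate from A; A=[drum,hinge,reel,keg] B=[grate,mesh,fin,shaft] C=[crate]
Tick 2: prefer B, take grate from B; A=[drum,hinge,reel,keg] B=[mesh,fin,shaft] C=[crate,grate]
Tick 3: prefer A, take drum from A; A=[hinge,reel,keg] B=[mesh,fin,shaft] C=[crate,grate,drum]
Tick 4: prefer B, take mesh from B; A=[hinge,reel,keg] B=[fin,shaft] C=[crate,grate,drum,mesh]
Tick 5: prefer A, take hinge from A; A=[reel,keg] B=[fin,shaft] C=[crate,grate,drum,mesh,hinge]
Tick 6: prefer B, take fin from B; A=[reel,keg] B=[shaft] C=[crate,grate,drum,mesh,hinge,fin]
Tick 7: prefer A, take reel from A; A=[keg] B=[shaft] C=[crate,grate,drum,mesh,hinge,fin,reel]
Tick 8: prefer B, take shaft from B; A=[keg] B=[-] C=[crate,grate,drum,mesh,hinge,fin,reel,shaft]
Tick 9: prefer A, take keg from A; A=[-] B=[-] C=[crate,grate,drum,mesh,hinge,fin,reel,shaft,keg]
Tick 10: prefer B, both empty, nothing taken; A=[-] B=[-] C=[crate,grate,drum,mesh,hinge,fin,reel,shaft,keg]
Tick 11: prefer A, both empty, nothing taken; A=[-] B=[-] C=[crate,grate,drum,mesh,hinge,fin,reel,shaft,keg]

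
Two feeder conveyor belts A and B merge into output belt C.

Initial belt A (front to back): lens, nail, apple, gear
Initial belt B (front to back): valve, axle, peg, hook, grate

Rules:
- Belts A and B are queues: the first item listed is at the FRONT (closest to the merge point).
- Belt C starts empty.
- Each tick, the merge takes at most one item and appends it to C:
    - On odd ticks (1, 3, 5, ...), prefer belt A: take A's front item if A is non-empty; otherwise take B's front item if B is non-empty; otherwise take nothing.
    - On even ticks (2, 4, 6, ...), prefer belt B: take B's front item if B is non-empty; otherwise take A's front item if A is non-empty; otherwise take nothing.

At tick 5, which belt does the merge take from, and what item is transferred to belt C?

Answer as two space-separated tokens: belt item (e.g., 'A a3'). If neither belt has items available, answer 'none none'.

Answer: A apple

Derivation:
Tick 1: prefer A, take lens from A; A=[nail,apple,gear] B=[valve,axle,peg,hook,grate] C=[lens]
Tick 2: prefer B, take valve from B; A=[nail,apple,gear] B=[axle,peg,hook,grate] C=[lens,valve]
Tick 3: prefer A, take nail from A; A=[apple,gear] B=[axle,peg,hook,grate] C=[lens,valve,nail]
Tick 4: prefer B, take axle from B; A=[apple,gear] B=[peg,hook,grate] C=[lens,valve,nail,axle]
Tick 5: prefer A, take apple from A; A=[gear] B=[peg,hook,grate] C=[lens,valve,nail,axle,apple]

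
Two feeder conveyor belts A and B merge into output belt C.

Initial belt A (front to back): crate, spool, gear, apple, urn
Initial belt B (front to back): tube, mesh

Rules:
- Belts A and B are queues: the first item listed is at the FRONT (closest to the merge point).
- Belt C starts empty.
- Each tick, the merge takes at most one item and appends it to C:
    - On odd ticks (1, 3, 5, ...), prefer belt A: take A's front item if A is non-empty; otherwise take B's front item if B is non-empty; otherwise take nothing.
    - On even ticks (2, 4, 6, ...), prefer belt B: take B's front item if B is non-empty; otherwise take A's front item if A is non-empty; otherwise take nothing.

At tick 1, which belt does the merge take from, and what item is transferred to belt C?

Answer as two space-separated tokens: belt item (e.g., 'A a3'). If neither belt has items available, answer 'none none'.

Answer: A crate

Derivation:
Tick 1: prefer A, take crate from A; A=[spool,gear,apple,urn] B=[tube,mesh] C=[crate]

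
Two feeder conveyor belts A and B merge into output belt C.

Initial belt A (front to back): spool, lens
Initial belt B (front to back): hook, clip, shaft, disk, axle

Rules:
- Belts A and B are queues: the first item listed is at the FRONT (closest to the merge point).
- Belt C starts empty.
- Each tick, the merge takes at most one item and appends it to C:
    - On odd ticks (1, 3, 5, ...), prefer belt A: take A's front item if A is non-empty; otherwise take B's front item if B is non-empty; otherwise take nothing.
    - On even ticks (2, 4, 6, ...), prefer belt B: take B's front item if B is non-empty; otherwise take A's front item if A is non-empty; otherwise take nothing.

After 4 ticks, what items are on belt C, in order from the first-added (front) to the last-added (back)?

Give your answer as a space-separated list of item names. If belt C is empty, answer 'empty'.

Answer: spool hook lens clip

Derivation:
Tick 1: prefer A, take spool from A; A=[lens] B=[hook,clip,shaft,disk,axle] C=[spool]
Tick 2: prefer B, take hook from B; A=[lens] B=[clip,shaft,disk,axle] C=[spool,hook]
Tick 3: prefer A, take lens from A; A=[-] B=[clip,shaft,disk,axle] C=[spool,hook,lens]
Tick 4: prefer B, take clip from B; A=[-] B=[shaft,disk,axle] C=[spool,hook,lens,clip]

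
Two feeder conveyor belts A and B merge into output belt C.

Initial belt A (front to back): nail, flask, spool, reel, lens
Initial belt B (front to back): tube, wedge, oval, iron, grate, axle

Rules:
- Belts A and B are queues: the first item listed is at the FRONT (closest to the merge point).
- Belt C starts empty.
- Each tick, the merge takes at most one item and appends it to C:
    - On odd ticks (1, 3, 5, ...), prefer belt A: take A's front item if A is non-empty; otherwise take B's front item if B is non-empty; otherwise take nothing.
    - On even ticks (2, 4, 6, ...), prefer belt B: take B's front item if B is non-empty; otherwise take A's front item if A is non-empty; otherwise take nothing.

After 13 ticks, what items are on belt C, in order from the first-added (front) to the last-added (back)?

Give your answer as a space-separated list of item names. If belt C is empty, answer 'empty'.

Answer: nail tube flask wedge spool oval reel iron lens grate axle

Derivation:
Tick 1: prefer A, take nail from A; A=[flask,spool,reel,lens] B=[tube,wedge,oval,iron,grate,axle] C=[nail]
Tick 2: prefer B, take tube from B; A=[flask,spool,reel,lens] B=[wedge,oval,iron,grate,axle] C=[nail,tube]
Tick 3: prefer A, take flask from A; A=[spool,reel,lens] B=[wedge,oval,iron,grate,axle] C=[nail,tube,flask]
Tick 4: prefer B, take wedge from B; A=[spool,reel,lens] B=[oval,iron,grate,axle] C=[nail,tube,flask,wedge]
Tick 5: prefer A, take spool from A; A=[reel,lens] B=[oval,iron,grate,axle] C=[nail,tube,flask,wedge,spool]
Tick 6: prefer B, take oval from B; A=[reel,lens] B=[iron,grate,axle] C=[nail,tube,flask,wedge,spool,oval]
Tick 7: prefer A, take reel from A; A=[lens] B=[iron,grate,axle] C=[nail,tube,flask,wedge,spool,oval,reel]
Tick 8: prefer B, take iron from B; A=[lens] B=[grate,axle] C=[nail,tube,flask,wedge,spool,oval,reel,iron]
Tick 9: prefer A, take lens from A; A=[-] B=[grate,axle] C=[nail,tube,flask,wedge,spool,oval,reel,iron,lens]
Tick 10: prefer B, take grate from B; A=[-] B=[axle] C=[nail,tube,flask,wedge,spool,oval,reel,iron,lens,grate]
Tick 11: prefer A, take axle from B; A=[-] B=[-] C=[nail,tube,flask,wedge,spool,oval,reel,iron,lens,grate,axle]
Tick 12: prefer B, both empty, nothing taken; A=[-] B=[-] C=[nail,tube,flask,wedge,spool,oval,reel,iron,lens,grate,axle]
Tick 13: prefer A, both empty, nothing taken; A=[-] B=[-] C=[nail,tube,flask,wedge,spool,oval,reel,iron,lens,grate,axle]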